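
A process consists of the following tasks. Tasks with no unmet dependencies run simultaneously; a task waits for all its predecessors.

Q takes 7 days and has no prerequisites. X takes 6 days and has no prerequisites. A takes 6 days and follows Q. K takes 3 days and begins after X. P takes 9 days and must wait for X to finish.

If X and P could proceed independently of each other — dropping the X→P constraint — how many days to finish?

13

Before: longest chain X→P = 6+9 = 15, finish 15.
Without X→P, P's earliest start moves from 6 to 0.
The longest chain is now Q→A = 7+6 = 13, so the plan takes 13 days.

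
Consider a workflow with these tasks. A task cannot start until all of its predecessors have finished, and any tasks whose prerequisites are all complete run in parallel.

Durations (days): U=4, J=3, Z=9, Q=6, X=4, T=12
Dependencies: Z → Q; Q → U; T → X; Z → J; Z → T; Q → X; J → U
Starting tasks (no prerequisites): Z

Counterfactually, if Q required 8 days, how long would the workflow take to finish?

25

Baseline: Z→T→X = 9+12+4 = 25 → 25 days.
Q has 6 days of float (longest path through it is 19).
No other chain overtakes it, so the finish is 25 days.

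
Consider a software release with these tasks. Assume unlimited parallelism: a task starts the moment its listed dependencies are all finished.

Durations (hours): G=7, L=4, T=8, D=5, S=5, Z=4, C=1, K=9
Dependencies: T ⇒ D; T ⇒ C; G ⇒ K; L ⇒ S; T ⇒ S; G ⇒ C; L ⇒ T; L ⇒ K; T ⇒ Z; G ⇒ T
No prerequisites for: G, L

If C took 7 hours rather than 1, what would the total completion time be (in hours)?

22

Baseline: G→T→D = 7+8+5 = 20 → 20 hours.
The longest path through C is only 16 hours, so C has float 4.
The binding chain switches to G→T→C = 7+8+7 = 22; finish 22 hours.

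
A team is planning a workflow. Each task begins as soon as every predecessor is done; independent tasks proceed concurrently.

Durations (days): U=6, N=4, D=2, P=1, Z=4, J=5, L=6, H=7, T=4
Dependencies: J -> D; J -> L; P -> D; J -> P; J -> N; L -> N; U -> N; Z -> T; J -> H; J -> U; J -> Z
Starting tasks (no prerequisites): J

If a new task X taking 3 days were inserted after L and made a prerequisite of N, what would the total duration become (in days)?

18

Originally the workflow takes 15 days.
With X inserted, N now waits for max(L, U, J, X).
New critical path: J→L→X→N = 5+6+3+4 = 18 ⇒ 18 days.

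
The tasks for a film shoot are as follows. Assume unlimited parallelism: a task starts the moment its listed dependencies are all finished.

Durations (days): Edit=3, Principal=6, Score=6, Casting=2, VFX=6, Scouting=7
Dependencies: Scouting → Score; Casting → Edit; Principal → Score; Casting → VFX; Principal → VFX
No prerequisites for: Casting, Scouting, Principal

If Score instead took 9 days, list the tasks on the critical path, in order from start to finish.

As given, the longest chain is Scouting→Score = 7+6 = 13, so the finish is 13 days.
Score lies on that path, so at 9 days the path becomes 16 days.
The critical path is still Scouting→Score; finish is now 16 days.

Scouting, Score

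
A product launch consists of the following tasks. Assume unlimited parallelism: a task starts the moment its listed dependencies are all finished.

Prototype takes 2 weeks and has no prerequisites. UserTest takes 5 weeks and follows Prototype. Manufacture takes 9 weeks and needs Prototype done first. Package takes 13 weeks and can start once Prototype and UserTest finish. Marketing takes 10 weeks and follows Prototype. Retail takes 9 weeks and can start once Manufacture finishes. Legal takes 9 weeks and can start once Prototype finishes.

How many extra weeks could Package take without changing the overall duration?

0

Prototype→UserTest→Package = 2+5+13 = 20 sets the makespan at 20 weeks.
The longest chain containing Package totals 20 weeks.
So Package can slip 20 − 20 = 0 weeks.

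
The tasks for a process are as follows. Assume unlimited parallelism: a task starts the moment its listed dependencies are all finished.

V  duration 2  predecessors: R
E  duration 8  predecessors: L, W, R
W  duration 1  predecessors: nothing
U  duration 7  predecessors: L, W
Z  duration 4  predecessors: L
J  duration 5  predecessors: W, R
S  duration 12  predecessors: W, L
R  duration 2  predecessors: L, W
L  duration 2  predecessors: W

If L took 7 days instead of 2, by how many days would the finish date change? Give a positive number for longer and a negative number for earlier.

5

The binding path is W→L→S = 1+2+12 = 15; finish at 15 days.
Since L is critical, the +5 change carries straight to that chain (now 20 days).
The critical path is still W→L→S; finish is now 20 days.
Change in finish: 20 − 15 = +5 days.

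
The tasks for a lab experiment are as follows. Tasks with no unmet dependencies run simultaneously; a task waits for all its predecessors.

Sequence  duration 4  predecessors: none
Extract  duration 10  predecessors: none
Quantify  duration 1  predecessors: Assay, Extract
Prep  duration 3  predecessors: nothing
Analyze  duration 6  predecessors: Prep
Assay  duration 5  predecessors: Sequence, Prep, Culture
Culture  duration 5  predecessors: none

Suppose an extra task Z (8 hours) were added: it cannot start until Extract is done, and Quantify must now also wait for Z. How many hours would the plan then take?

19

Originally the plan takes 11 hours.
With Z inserted, Quantify now waits for max(Assay, Extract, Z).
New critical path: Extract→Z→Quantify = 10+8+1 = 19 ⇒ 19 hours.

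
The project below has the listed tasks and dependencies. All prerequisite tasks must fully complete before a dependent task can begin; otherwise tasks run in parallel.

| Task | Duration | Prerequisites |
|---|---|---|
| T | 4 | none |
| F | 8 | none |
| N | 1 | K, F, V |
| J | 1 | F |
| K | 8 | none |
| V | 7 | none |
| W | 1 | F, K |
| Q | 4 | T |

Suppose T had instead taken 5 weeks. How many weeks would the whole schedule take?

Critical path before the change: F→N = 8+1 = 9 giving 9 weeks.
The longest path through T is only 8 weeks, so T has float 1.
New critical path: T→Q = 5+4 = 9 ⇒ 9 weeks.

9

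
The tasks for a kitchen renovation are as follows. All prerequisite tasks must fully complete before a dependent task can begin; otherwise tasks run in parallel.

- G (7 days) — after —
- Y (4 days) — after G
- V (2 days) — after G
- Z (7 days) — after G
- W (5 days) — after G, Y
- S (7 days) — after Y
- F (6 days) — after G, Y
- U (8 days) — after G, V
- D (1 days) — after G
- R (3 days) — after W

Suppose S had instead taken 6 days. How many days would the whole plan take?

The binding path is G→Y→W→R = 7+4+5+3 = 19; finish at 19 days.
S has 1 day of float (longest path through it is 18).
The critical path is still G→Y→W→R; finish is now 19 days.

19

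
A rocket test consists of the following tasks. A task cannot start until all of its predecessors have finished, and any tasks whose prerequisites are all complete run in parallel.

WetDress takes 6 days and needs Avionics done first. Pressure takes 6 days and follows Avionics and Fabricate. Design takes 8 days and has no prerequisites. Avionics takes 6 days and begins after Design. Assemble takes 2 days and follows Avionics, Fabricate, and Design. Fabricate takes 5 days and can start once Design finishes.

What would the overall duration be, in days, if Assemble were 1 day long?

20

The binding path is Design→Avionics→Pressure = 8+6+6 = 20; finish at 20 days.
Assemble is off the critical path — its longest chain is 16 days, giving 4 of slack.
That remains the longest chain; total 20 days.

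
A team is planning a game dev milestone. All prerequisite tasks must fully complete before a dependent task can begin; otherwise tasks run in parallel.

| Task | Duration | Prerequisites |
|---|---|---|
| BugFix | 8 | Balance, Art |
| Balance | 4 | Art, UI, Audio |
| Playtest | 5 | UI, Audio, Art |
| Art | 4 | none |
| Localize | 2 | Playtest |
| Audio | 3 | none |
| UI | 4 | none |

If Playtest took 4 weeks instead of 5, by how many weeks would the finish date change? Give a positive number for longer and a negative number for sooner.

Actual critical path: Art→Balance→BugFix = 4+4+8 = 16 ⇒ 16 weeks.
Playtest is off the critical path — its longest chain is 11 weeks, giving 5 of slack.
No other chain overtakes it, so the finish is 16 weeks.
Change in finish: 16 − 16 = +0 weeks.

0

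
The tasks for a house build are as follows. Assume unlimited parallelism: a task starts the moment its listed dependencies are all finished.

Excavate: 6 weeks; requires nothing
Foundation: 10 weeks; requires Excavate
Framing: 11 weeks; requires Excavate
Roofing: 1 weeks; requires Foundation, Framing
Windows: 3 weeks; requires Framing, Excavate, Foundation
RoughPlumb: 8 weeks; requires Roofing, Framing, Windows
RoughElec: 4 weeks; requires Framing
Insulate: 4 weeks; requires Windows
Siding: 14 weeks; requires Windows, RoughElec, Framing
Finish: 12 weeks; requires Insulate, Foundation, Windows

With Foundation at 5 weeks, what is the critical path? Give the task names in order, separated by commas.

Excavate, Framing, Windows, Insulate, Finish

Baseline: Excavate→Framing→Windows→Insulate→Finish = 6+11+3+4+12 = 36 → 36 weeks.
Foundation has 1 week of float (longest path through it is 35).
No other chain overtakes it, so the finish is 36 weeks.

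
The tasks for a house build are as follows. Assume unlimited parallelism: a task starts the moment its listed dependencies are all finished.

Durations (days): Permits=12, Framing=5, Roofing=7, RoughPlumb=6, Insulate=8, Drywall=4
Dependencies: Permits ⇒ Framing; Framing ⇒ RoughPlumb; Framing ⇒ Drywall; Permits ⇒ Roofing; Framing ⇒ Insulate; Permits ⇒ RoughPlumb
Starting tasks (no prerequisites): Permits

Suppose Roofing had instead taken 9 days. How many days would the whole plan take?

Critical path before the change: Permits→Framing→Insulate = 12+5+8 = 25 giving 25 days.
Roofing is off the critical path — its longest chain is 19 days, giving 6 of slack.
No other chain overtakes it, so the finish is 25 days.

25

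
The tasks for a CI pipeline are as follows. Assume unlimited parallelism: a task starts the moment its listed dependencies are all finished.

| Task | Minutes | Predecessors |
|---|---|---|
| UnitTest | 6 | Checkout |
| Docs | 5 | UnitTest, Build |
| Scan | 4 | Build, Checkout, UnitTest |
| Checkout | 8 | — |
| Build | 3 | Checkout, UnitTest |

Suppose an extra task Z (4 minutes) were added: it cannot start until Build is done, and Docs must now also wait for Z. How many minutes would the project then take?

26

Originally the project takes 22 minutes.
With Z inserted, Docs now waits for max(UnitTest, Build, Z).
New critical path: Checkout→UnitTest→Build→Z→Docs = 8+6+3+4+5 = 26 ⇒ 26 minutes.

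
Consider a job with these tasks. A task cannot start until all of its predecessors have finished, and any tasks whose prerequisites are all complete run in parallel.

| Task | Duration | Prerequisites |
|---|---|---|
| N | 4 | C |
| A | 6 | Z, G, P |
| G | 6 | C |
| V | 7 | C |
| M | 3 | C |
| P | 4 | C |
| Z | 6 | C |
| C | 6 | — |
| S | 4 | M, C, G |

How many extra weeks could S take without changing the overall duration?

The longest chain is C→Z→A = 6+6+6 = 18; overall finish 18 weeks.
S finishes as early as 16 and must finish by 18.
Slack of S = 14 − 12 = 2 weeks.

2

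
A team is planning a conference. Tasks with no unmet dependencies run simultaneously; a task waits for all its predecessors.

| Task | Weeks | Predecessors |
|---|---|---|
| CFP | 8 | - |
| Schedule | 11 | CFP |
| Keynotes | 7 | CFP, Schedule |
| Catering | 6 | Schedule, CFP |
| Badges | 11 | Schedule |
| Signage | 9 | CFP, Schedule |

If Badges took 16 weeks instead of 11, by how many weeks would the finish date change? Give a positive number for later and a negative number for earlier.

Baseline: CFP→Schedule→Badges = 8+11+11 = 30 → 30 weeks.
Badges is on the critical path; changing it to 16 makes that path 35 weeks.
That remains the longest chain; total 35 weeks.
Change in finish: 35 − 30 = +5 weeks.

5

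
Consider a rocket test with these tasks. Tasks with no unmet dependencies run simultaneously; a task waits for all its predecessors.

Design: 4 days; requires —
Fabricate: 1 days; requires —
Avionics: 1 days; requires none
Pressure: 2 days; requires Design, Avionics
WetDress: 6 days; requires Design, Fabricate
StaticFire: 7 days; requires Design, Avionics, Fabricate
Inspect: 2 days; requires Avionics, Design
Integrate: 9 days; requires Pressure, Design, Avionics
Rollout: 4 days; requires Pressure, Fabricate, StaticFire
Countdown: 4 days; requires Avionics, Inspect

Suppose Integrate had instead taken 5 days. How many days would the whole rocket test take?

The binding path is Design→Pressure→Integrate = 4+2+9 = 15; finish at 15 days.
Since Integrate is critical, the -4 change carries straight to that chain (now 11 days).
The binding chain switches to Design→StaticFire→Rollout = 4+7+4 = 15; finish 15 days.

15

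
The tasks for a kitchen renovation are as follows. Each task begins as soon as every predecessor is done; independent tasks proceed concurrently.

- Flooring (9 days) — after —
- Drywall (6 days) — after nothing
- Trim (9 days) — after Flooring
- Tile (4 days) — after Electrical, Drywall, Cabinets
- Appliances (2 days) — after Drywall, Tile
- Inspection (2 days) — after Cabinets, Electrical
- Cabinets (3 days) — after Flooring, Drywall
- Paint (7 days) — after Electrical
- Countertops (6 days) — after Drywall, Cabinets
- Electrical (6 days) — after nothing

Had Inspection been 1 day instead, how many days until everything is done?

The binding path is Flooring→Cabinets→Countertops = 9+3+6 = 18; finish at 18 days.
Inspection is off the critical path — its longest chain is 14 days, giving 4 of slack.
That remains the longest chain; total 18 days.

18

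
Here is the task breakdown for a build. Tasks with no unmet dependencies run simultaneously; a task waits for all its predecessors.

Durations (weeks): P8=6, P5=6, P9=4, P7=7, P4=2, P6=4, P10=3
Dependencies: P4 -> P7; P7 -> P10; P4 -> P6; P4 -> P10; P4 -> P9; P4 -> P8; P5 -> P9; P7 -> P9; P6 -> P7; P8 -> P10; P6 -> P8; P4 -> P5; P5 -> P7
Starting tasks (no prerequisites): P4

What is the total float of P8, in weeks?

The longest chain is P4→P5→P7→P9 = 2+6+7+4 = 19; overall finish 19 weeks.
Longest path through P8: 15 weeks (earliest finish 12, latest finish 16).
So P8 can slip 16 − 12 = 4 weeks.

4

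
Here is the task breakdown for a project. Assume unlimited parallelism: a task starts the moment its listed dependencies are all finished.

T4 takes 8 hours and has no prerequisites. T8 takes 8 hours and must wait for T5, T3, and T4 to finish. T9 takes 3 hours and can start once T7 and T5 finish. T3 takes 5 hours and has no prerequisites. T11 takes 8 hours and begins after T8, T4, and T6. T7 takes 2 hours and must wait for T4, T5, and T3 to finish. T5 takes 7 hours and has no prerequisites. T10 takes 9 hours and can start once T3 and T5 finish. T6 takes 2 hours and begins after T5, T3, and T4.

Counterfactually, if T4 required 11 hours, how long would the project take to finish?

Critical path before the change: T4→T8→T11 = 8+8+8 = 24 giving 24 hours.
T4 lies on that path, so at 11 hours the path becomes 27 hours.
That remains the longest chain; total 27 hours.

27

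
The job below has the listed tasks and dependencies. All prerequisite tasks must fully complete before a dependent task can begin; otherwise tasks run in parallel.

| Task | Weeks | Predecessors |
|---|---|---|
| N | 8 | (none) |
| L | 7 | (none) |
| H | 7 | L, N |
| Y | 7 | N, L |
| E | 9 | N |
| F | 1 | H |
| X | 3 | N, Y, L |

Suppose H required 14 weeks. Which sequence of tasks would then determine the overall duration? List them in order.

N, H, F

Baseline: N→Y→X = 8+7+3 = 18 → 18 weeks.
The longest path through H is only 16 weeks, so H has float 2.
New critical path: N→H→F = 8+14+1 = 23 ⇒ 23 weeks.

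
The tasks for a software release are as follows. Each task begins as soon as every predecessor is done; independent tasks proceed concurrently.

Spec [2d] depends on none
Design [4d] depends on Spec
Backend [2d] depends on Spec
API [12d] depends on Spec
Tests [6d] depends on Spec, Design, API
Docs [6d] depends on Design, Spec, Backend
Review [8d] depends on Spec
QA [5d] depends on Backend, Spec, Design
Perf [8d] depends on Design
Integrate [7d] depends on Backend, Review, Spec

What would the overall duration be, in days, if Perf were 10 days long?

The binding path is Spec→API→Tests = 2+12+6 = 20; finish at 20 days.
The longest path through Perf is only 14 days, so Perf has float 6.
The critical path is still Spec→API→Tests; finish is now 20 days.

20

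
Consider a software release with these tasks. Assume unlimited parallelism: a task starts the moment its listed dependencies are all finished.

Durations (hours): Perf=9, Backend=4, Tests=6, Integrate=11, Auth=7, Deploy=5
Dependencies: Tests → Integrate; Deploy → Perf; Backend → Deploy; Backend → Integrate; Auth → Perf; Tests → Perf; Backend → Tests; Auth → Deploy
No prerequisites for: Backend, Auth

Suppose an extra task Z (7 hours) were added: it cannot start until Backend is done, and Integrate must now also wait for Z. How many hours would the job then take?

22

Originally the job takes 21 hours.
With Z inserted, Integrate now waits for max(Backend, Tests, Z).
New critical path: Backend→Z→Integrate = 4+7+11 = 22 ⇒ 22 hours.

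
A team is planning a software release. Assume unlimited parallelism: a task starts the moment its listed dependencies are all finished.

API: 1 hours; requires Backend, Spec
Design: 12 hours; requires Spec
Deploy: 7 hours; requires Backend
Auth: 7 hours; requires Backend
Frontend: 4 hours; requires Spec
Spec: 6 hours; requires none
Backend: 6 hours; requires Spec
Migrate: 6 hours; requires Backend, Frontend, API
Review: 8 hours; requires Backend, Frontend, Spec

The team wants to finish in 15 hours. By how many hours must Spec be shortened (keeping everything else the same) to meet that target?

Current finish: 20 hours; target: 15.
Spec is on every critical path, so each hour cut from Spec cuts the finish by one (this holds down to a finish of 15).
Need 20 − 15 = 5 hours off Spec → Spec becomes 1 hour, finish becomes 15.

5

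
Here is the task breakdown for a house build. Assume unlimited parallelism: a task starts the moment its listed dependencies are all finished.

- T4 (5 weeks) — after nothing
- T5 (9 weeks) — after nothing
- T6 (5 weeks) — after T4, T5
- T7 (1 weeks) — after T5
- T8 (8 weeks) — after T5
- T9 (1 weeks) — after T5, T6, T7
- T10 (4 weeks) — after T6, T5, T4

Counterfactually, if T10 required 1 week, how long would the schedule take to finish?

17

Actual critical path: T5→T6→T10 = 9+5+4 = 18 ⇒ 18 weeks.
T10 lies on that path, so at 1 week the path becomes 15 weeks.
New critical path: T5→T8 = 9+8 = 17 ⇒ 17 weeks.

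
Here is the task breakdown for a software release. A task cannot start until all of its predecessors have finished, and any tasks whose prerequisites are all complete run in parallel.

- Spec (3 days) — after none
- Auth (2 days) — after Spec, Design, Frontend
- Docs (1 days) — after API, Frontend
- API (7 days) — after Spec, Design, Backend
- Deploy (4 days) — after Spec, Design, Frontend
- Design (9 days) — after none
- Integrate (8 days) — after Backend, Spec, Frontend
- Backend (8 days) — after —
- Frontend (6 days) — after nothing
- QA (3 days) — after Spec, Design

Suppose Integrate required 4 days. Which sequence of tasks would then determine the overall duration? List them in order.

Design, API, Docs

Actual critical path: Design→API→Docs = 9+7+1 = 17 ⇒ 17 days.
Integrate has 1 day of float (longest path through it is 16).
That remains the longest chain; total 17 days.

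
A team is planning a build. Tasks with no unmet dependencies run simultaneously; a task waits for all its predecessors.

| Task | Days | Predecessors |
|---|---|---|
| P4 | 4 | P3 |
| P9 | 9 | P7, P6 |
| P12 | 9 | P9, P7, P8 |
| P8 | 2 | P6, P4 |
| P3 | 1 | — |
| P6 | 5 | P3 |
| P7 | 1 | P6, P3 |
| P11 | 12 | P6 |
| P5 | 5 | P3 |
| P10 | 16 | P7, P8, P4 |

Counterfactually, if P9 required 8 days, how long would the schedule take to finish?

24

As given, the longest chain is P3→P6→P7→P9→P12 = 1+5+1+9+9 = 25, so the finish is 25 days.
P9 lies on that path, so at 8 days the path becomes 24 days.
That remains the longest chain; total 24 days.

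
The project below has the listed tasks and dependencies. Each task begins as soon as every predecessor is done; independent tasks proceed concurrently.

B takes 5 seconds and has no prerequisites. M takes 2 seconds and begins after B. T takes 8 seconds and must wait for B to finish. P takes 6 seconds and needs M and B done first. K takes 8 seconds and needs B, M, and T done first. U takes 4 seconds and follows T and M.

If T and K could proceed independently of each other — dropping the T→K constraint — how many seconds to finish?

Original critical path: B→T→K = 5+8+8 = 21 ⇒ 21 seconds.
Without T→K, K's earliest start moves from 13 to 7.
New critical path: B→T→U = 5+8+4 = 17 ⇒ 17 seconds.

17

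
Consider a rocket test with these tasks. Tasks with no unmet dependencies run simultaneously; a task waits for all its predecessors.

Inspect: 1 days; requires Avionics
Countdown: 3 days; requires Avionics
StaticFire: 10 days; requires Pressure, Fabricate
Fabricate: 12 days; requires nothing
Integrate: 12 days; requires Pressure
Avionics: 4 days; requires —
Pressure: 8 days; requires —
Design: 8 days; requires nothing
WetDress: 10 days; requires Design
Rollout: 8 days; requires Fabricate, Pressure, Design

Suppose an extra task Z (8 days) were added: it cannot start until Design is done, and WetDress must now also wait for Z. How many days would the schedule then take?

26

Originally the schedule takes 22 days.
With Z inserted, WetDress now waits for max(Design, Z).
New critical path: Design→Z→WetDress = 8+8+10 = 26 ⇒ 26 days.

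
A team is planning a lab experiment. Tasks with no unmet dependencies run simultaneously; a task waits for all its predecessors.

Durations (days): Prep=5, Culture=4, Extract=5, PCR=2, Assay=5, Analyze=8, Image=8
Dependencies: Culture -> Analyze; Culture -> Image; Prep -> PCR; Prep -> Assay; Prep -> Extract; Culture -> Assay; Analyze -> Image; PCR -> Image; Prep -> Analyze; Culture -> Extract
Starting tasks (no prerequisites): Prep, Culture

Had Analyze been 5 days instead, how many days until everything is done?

Baseline: Prep→Analyze→Image = 5+8+8 = 21 → 21 days.
Since Analyze is critical, the -3 change carries straight to that chain (now 18 days).
No other chain overtakes it, so the finish is 18 days.

18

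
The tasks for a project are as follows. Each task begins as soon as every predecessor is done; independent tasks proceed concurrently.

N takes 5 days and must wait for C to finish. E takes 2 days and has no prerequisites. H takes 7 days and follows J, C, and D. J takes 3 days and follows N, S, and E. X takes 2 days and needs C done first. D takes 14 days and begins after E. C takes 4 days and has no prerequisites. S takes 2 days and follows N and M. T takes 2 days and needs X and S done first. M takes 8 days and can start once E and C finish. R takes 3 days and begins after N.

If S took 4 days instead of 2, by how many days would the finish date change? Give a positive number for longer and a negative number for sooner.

2

As given, the longest chain is C→M→S→J→H = 4+8+2+3+7 = 24, so the finish is 24 days.
S is on the critical path; changing it to 4 makes that path 26 days.
No other chain overtakes it, so the finish is 26 days.
Change in finish: 26 − 24 = +2 days.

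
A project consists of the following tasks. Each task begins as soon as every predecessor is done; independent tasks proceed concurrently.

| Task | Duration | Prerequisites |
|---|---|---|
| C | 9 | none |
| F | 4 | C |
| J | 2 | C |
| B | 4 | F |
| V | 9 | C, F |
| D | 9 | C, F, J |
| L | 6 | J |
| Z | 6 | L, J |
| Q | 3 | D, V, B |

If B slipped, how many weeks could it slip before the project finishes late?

5

C→F→V→Q = 9+4+9+3 = 25 sets the makespan at 25 weeks.
The longest chain containing B totals 20 weeks.
Float = 25 − 20 = 5.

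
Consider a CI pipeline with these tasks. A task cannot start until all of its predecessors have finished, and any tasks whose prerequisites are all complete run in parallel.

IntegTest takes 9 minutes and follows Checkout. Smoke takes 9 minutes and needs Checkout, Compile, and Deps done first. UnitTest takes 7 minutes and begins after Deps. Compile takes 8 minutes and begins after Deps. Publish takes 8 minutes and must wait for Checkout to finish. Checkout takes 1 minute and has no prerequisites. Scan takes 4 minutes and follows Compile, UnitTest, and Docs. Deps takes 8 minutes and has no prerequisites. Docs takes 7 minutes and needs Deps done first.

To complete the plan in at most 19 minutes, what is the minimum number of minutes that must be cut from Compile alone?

6

Current finish: 25 minutes; target: 19.
Compile is on every critical path, so each minute cut from Compile cuts the finish by one (this holds down to a finish of 19).
Need 25 − 19 = 6 minutes off Compile → Compile becomes 2 minutes, finish becomes 19.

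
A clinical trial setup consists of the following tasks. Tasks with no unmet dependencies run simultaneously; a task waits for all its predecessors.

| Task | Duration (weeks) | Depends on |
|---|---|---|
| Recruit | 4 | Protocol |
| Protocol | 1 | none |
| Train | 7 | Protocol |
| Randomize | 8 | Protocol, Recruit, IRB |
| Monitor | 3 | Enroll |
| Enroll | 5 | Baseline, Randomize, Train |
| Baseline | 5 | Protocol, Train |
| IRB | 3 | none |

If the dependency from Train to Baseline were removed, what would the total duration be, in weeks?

21

Original critical path: Protocol→Recruit→Randomize→Enroll→Monitor = 1+4+8+5+3 = 21 ⇒ 21 weeks.
Without Train→Baseline, Baseline's earliest start moves from 8 to 1.
The longest chain is now Protocol→Recruit→Randomize→Enroll→Monitor = 1+4+8+5+3 = 21, so the plan takes 21 weeks.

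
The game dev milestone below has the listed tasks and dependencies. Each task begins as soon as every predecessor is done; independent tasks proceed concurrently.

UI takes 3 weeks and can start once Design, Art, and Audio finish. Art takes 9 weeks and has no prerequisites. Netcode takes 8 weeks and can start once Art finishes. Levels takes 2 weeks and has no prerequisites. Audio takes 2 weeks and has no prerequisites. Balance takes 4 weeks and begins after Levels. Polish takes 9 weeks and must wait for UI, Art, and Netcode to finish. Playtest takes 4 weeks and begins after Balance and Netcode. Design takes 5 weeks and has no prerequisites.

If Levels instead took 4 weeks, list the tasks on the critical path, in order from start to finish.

Art, Netcode, Polish

As given, the longest chain is Art→Netcode→Polish = 9+8+9 = 26, so the finish is 26 weeks.
The longest path through Levels is only 10 weeks, so Levels has float 16.
No other chain overtakes it, so the finish is 26 weeks.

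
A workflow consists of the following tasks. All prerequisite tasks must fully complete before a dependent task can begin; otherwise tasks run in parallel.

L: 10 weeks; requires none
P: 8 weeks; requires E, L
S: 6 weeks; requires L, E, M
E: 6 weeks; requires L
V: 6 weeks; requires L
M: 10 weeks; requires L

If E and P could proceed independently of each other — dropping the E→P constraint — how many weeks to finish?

Before: longest chain L→M→S = 10+10+6 = 26, finish 26.
Without E→P, P's earliest start moves from 16 to 10.
The longest chain is now L→M→S = 10+10+6 = 26, so the project takes 26 weeks.

26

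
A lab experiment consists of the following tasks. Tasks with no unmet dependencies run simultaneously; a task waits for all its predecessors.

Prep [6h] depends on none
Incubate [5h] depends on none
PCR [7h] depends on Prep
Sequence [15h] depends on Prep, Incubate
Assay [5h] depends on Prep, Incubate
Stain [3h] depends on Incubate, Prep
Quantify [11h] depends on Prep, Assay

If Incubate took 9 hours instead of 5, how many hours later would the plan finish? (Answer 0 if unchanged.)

3

Critical path before the change: Prep→Assay→Quantify = 6+5+11 = 22 giving 22 hours.
The longest path through Incubate is only 21 hours, so Incubate has float 1.
The binding chain switches to Incubate→Assay→Quantify = 9+5+11 = 25; finish 25 hours.
Change in finish: 25 − 22 = +3 hours.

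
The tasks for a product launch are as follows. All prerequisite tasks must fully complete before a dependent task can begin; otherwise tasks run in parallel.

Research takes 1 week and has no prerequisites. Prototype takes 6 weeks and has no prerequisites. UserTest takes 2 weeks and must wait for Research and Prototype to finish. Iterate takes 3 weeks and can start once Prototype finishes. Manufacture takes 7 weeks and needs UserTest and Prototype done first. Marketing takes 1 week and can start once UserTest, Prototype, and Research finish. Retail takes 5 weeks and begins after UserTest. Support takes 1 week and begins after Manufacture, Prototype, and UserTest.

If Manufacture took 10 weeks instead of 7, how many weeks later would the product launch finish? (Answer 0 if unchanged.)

The binding path is Prototype→UserTest→Manufacture→Support = 6+2+7+1 = 16; finish at 16 weeks.
Since Manufacture is critical, the +3 change carries straight to that chain (now 19 weeks).
No other chain overtakes it, so the finish is 19 weeks.
Change in finish: 19 − 16 = +3 weeks.

3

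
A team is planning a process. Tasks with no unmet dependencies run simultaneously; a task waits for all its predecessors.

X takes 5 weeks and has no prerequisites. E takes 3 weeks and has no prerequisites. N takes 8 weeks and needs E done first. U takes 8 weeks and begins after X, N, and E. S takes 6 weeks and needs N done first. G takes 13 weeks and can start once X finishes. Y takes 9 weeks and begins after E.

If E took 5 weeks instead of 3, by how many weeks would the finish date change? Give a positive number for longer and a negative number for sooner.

As given, the longest chain is E→N→U = 3+8+8 = 19, so the finish is 19 weeks.
Since E is critical, the +2 change carries straight to that chain (now 21 weeks).
No other chain overtakes it, so the finish is 21 weeks.
Change in finish: 21 − 19 = +2 weeks.

2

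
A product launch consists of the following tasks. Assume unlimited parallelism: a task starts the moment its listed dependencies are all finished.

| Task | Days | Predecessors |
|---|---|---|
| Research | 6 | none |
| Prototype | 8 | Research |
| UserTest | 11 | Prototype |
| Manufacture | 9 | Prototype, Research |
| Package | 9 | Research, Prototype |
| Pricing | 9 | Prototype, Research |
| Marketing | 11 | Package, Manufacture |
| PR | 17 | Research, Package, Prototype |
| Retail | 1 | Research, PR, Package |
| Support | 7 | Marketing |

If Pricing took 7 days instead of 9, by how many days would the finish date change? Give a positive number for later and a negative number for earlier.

0

Baseline: Research→Prototype→Manufacture→Marketing→Support = 6+8+9+11+7 = 41 → 41 days.
Pricing is off the critical path — its longest chain is 23 days, giving 18 of slack.
The critical path is still Research→Prototype→Manufacture→Marketing→Support; finish is now 41 days.
Change in finish: 41 − 41 = +0 days.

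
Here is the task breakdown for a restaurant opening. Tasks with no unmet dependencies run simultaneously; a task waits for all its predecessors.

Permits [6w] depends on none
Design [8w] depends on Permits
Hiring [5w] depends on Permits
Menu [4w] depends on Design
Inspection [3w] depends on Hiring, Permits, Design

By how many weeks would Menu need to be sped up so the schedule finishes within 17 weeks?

1

Current finish: 18 weeks; target: 17.
Menu is on every critical path, so each week cut from Menu cuts the finish by one (this holds down to a finish of 17).
Need 18 − 17 = 1 week off Menu → Menu becomes 3 weeks, finish becomes 17.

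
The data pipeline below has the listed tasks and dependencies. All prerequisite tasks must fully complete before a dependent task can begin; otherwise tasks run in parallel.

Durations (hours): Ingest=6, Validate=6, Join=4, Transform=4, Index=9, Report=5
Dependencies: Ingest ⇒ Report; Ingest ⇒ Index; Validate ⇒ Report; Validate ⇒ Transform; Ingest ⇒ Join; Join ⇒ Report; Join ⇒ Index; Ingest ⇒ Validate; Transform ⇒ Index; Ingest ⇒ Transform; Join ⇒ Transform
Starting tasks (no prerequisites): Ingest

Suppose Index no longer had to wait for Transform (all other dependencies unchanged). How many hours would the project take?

19

Original critical path: Ingest→Validate→Transform→Index = 6+6+4+9 = 25 ⇒ 25 hours.
Without Transform→Index, Index's earliest start moves from 16 to 10.
New critical path: Ingest→Join→Index = 6+4+9 = 19 ⇒ 19 hours.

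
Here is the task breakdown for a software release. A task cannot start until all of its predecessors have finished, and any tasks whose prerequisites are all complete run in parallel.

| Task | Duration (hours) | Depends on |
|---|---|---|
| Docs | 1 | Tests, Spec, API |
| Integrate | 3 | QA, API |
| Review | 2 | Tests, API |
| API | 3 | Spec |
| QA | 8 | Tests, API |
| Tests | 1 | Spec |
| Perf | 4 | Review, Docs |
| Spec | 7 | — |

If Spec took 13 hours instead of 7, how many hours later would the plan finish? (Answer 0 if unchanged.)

Baseline: Spec→API→QA→Integrate = 7+3+8+3 = 21 → 21 hours.
Spec is on the critical path; changing it to 13 makes that path 27 hours.
That remains the longest chain; total 27 hours.
Change in finish: 27 − 21 = +6 hours.

6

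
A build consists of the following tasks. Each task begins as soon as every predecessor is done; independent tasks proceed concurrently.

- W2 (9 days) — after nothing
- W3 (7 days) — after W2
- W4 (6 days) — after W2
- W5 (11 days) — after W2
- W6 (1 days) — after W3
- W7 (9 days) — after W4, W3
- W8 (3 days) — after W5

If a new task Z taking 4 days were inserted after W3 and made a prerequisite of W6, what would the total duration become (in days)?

25

Originally the project takes 25 days.
With Z inserted, W6 now waits for max(W3, Z).
New critical path: W2→W3→W7 = 9+7+9 = 25 ⇒ 25 days.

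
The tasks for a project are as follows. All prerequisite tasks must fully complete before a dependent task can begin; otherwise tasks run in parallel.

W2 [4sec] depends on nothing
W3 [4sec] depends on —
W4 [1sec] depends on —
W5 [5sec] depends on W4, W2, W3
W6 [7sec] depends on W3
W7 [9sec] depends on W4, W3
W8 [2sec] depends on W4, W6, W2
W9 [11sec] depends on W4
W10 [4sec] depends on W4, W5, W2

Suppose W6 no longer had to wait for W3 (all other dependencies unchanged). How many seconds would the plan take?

13

Before: longest chain W2→W5→W10 = 4+5+4 = 13, finish 13.
Without W3→W6, W6's earliest start moves from 4 to 0.
The longest chain is now W2→W5→W10 = 4+5+4 = 13, so the plan takes 13 seconds.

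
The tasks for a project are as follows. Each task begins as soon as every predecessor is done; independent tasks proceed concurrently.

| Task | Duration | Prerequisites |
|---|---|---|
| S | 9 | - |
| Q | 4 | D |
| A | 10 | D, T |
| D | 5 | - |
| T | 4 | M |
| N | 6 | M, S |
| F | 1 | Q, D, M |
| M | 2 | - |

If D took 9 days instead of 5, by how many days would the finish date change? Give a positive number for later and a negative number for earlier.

Actual critical path: M→T→A = 2+4+10 = 16 ⇒ 16 days.
The longest path through D is only 15 days, so D has float 1.
The binding chain switches to D→A = 9+10 = 19; finish 19 days.
Change in finish: 19 − 16 = +3 days.

3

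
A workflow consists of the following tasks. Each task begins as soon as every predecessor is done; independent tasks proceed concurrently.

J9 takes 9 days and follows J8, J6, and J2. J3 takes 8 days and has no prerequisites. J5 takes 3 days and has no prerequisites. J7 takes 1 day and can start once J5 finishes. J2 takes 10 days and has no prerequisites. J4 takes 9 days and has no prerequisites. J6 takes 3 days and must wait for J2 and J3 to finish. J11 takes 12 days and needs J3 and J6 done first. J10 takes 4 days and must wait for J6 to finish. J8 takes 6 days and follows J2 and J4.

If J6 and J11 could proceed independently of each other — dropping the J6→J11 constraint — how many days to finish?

With the dependency in place, J2→J6→J11 = 10+3+12 = 25 sets the finish at 25 days.
Without J6→J11, J11's earliest start moves from 13 to 8.
The longest chain is now J2→J8→J9 = 10+6+9 = 25, so the schedule takes 25 days.

25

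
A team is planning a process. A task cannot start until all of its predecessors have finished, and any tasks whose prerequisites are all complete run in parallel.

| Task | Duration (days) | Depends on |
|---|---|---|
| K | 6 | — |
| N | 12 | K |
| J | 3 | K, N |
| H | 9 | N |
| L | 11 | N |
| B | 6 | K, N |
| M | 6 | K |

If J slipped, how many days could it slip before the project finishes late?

8

Critical path: K→N→L = 6+12+11 = 29, so the finish is 29 days.
Longest path through J: 21 days (earliest finish 21, latest finish 29).
Float = 29 − 21 = 8.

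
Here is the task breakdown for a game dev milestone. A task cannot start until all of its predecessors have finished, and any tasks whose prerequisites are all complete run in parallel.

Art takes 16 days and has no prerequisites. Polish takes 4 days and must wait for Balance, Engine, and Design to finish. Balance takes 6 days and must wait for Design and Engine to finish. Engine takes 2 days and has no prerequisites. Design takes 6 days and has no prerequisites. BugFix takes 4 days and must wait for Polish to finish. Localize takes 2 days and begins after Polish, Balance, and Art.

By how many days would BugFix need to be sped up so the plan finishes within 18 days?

2

Current finish: 20 days; target: 18.
BugFix is on every critical path, so each day cut from BugFix cuts the finish by one (this holds down to a finish of 18).
Need 20 − 18 = 2 days off BugFix → BugFix becomes 2 days, finish becomes 18.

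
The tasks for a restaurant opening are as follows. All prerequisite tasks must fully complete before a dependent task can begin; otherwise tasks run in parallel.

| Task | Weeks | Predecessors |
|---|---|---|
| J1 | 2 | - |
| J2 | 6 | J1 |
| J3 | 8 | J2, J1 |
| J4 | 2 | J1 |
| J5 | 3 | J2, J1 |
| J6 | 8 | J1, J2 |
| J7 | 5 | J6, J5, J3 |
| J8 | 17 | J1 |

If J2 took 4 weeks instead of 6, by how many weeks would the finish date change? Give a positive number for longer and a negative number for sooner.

-2

Critical path before the change: J1→J2→J3→J7 = 2+6+8+5 = 21 giving 21 weeks.
J2 is on the critical path; changing it to 4 makes that path 19 weeks.
The critical path is still J1→J2→J3→J7; finish is now 19 weeks.
Change in finish: 19 − 21 = -2 weeks.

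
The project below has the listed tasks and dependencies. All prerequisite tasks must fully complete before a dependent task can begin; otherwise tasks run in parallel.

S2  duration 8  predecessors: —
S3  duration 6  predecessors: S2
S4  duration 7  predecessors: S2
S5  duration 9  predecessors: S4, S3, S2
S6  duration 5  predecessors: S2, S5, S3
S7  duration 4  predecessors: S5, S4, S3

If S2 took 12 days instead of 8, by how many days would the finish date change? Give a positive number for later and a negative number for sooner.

Critical path before the change: S2→S4→S5→S6 = 8+7+9+5 = 29 giving 29 days.
S2 lies on that path, so at 12 days the path becomes 33 days.
The critical path is still S2→S4→S5→S6; finish is now 33 days.
Change in finish: 33 − 29 = +4 days.

4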